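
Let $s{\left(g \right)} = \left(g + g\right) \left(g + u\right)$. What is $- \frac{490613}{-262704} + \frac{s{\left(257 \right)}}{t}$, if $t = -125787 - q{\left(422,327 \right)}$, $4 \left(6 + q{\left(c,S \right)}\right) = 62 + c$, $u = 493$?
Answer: $- \frac{19751617037}{16537479504} \approx -1.1944$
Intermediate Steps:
$q{\left(c,S \right)} = \frac{19}{2} + \frac{c}{4}$ ($q{\left(c,S \right)} = -6 + \frac{62 + c}{4} = -6 + \left(\frac{31}{2} + \frac{c}{4}\right) = \frac{19}{2} + \frac{c}{4}$)
$s{\left(g \right)} = 2 g \left(493 + g\right)$ ($s{\left(g \right)} = \left(g + g\right) \left(g + 493\right) = 2 g \left(493 + g\right)$)
$t = -125902$ ($t = -125787 - \left(\frac{19}{2} + \frac{1}{4} \cdot 422\right) = -125787 - \left(\frac{19}{2} + \frac{211}{2}\right) = -125787 - 115 = -125902$)
$- \frac{490613}{-262704} + \frac{s{\left(257 \right)}}{t} = - \frac{490613}{-262704} + \frac{2 \cdot 257 \left(493 + 257\right)}{-125902} = \left(-490613\right) \left(- \frac{1}{262704}\right) + 2 \cdot 257 \cdot 750 \left(- \frac{1}{125902}\right) = \frac{490613}{262704} + 385500 \left(- \frac{1}{125902}\right) = \frac{490613}{262704} - \frac{192750}{62951} = - \frac{19751617037}{16537479504}$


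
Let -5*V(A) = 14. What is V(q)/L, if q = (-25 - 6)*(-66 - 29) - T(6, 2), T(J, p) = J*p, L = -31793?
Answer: 14/158965 ≈ 8.8070e-5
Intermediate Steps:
q = 2933 (q = (-25 - 6)*(-66 - 29) - 6*2 = -31*(-95) - 1*12 = 2945 - 12 = 2933)
V(A) = -14/5 (V(A) = -1/5*14 = -14/5)
V(q)/L = -14/5/(-31793) = -14/5*(-1/31793) = 14/158965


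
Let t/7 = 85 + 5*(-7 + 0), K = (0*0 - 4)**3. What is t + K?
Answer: 286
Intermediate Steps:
K = -64 (K = (0 - 4)**3 = (-4)**3 = -64)
t = 350 (t = 7*(85 + 5*(-7 + 0)) = 7*(85 + 5*(-7)) = 7*(85 - 35) = 7*50 = 350)
t + K = 350 - 64 = 286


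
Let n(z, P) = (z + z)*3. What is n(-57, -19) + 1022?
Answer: 680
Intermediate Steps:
n(z, P) = 6*z (n(z, P) = (2*z)*3 = 6*z)
n(-57, -19) + 1022 = 6*(-57) + 1022 = -342 + 1022 = 680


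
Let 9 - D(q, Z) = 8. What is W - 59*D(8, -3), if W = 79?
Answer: 20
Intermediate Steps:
D(q, Z) = 1 (D(q, Z) = 9 - 1*8 = 9 - 8 = 1)
W - 59*D(8, -3) = 79 - 59*1 = 79 - 59 = 20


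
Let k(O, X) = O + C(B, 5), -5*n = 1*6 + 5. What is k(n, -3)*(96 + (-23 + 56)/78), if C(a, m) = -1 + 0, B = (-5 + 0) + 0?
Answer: -20056/65 ≈ -308.55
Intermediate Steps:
n = -11/5 (n = -(1*6 + 5)/5 = -(6 + 5)/5 = -⅕*11 = -11/5 ≈ -2.2000)
B = -5 (B = -5 + 0 = -5)
C(a, m) = -1
k(O, X) = -1 + O (k(O, X) = O - 1 = -1 + O)
k(n, -3)*(96 + (-23 + 56)/78) = (-1 - 11/5)*(96 + (-23 + 56)/78) = -16*(96 + 33*(1/78))/5 = -16*(96 + 11/26)/5 = -16/5*2507/26 = -20056/65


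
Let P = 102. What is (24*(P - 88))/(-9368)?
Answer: -42/1171 ≈ -0.035867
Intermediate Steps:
(24*(P - 88))/(-9368) = (24*(102 - 88))/(-9368) = (24*14)*(-1/9368) = 336*(-1/9368) = -42/1171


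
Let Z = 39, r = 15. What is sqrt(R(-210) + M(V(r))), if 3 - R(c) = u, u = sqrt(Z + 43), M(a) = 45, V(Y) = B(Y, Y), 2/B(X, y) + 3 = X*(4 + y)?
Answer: sqrt(48 - sqrt(82)) ≈ 6.2406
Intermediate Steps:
B(X, y) = 2/(-3 + X*(4 + y))
V(Y) = 2/(-3 + Y**2 + 4*Y) (V(Y) = 2/(-3 + 4*Y + Y*Y) = 2/(-3 + 4*Y + Y**2) = 2/(-3 + Y**2 + 4*Y))
u = sqrt(82) (u = sqrt(39 + 43) = sqrt(82) ≈ 9.0554)
R(c) = 3 - sqrt(82)
sqrt(R(-210) + M(V(r))) = sqrt((3 - sqrt(82)) + 45) = sqrt(48 - sqrt(82))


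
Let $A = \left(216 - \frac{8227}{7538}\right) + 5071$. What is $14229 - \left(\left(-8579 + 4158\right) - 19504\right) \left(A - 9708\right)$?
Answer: $- \frac{797402112423}{7538} \approx -1.0578 \cdot 10^{8}$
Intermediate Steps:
$A = \frac{39845179}{7538}$ ($A = \left(216 - \frac{8227}{7538}\right) + 5071 = \frac{1619981}{7538} + 5071 = \frac{39845179}{7538} \approx 5285.9$)
$14229 - \left(\left(-8579 + 4158\right) - 19504\right) \left(A - 9708\right) = 14229 - \left(\left(-8579 + 4158\right) - 19504\right) \left(\frac{39845179}{7538} - 9708\right) = 14229 - \left(-4421 - 19504\right) \left(- \frac{33333725}{7538}\right) = 14229 - \left(-23925\right) \left(- \frac{33333725}{7538}\right) = 14229 - \frac{797509370625}{7538} = - \frac{797402112423}{7538}$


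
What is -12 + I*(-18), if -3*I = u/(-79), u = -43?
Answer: -690/79 ≈ -8.7342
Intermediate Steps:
I = -43/237 (I = -(-43)/(3*(-79)) = -(-43)*(-1)/(3*79) = -⅓*43/79 = -43/237 ≈ -0.18143)
-12 + I*(-18) = -12 - 43/237*(-18) = -12 + 258/79 = -690/79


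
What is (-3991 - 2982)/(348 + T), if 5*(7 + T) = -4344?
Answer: 34865/2639 ≈ 13.211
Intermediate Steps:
T = -4379/5 (T = -7 + (⅕)*(-4344) = -7 - 4344/5 = -4379/5 ≈ -875.80)
(-3991 - 2982)/(348 + T) = (-3991 - 2982)/(348 - 4379/5) = -6973/(-2639/5) = -6973*(-5/2639) = 34865/2639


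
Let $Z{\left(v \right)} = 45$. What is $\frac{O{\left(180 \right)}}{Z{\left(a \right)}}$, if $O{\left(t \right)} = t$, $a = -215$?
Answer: $4$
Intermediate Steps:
$\frac{O{\left(180 \right)}}{Z{\left(a \right)}} = \frac{180}{45} = 180 \cdot \frac{1}{45} = 4$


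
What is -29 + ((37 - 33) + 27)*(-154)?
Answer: -4803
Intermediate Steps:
-29 + ((37 - 33) + 27)*(-154) = -29 + (4 + 27)*(-154) = -29 + 31*(-154) = -29 - 4774 = -4803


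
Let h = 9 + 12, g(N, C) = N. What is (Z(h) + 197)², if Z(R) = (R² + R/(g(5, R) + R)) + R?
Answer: 294294025/676 ≈ 4.3535e+5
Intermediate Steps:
h = 21
Z(R) = R + R² + R/(5 + R) (Z(R) = (R² + R/(5 + R)) + R = R + R² + R/(5 + R))
(Z(h) + 197)² = (21*(6 + 21² + 6*21)/(5 + 21) + 197)² = (21*(6 + 441 + 126)/26 + 197)² = (21*(1/26)*573 + 197)² = (12033/26 + 197)² = (17155/26)² = 294294025/676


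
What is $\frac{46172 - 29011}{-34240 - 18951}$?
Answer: $- \frac{17161}{53191} \approx -0.32263$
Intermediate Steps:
$\frac{46172 - 29011}{-34240 - 18951} = \frac{46172 - 29011}{-53191} = 17161 \left(- \frac{1}{53191}\right) = - \frac{17161}{53191}$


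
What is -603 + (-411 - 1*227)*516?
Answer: -329811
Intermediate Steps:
-603 + (-411 - 1*227)*516 = -603 + (-411 - 227)*516 = -603 - 638*516 = -603 - 329208 = -329811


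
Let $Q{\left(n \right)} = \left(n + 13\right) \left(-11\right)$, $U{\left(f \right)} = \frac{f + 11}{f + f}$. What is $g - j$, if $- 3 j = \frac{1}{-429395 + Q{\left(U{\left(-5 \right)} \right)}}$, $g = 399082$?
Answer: $\frac{2571273752617}{6442971} \approx 3.9908 \cdot 10^{5}$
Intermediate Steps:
$U{\left(f \right)} = \frac{11 + f}{2 f}$
$Q{\left(n \right)} = -143 - 11 n$ ($Q{\left(n \right)} = \left(13 + n\right) \left(-11\right) = -143 - 11 n$)
$j = \frac{5}{6442971}$ ($j = - \frac{1}{3 \left(-429395 - \left(143 + 11 \frac{11 - 5}{2 \left(-5\right)}\right)\right)} = - \frac{1}{3 \left(-429395 - \left(143 + 11 \cdot \frac{1}{2} \left(- \frac{1}{5}\right) 6\right)\right)} = - \frac{1}{3 \left(-429395 - \frac{682}{5}\right)} = - \frac{1}{3 \left(- \frac{2147657}{5}\right)} = \left(- \frac{1}{3}\right) \left(- \frac{5}{2147657}\right) = \frac{5}{6442971} \approx 7.7604 \cdot 10^{-7}$)
$g - j = 399082 - \frac{5}{6442971} = \frac{2571273752617}{6442971}$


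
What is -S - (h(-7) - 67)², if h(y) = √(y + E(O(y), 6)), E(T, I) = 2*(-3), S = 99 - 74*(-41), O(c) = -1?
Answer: -7609 + 134*I*√13 ≈ -7609.0 + 483.14*I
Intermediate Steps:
S = 3133 (S = 99 + 3034 = 3133)
E(T, I) = -6
h(y) = √(-6 + y) (h(y) = √(y - 6) = √(-6 + y))
-S - (h(-7) - 67)² = -1*3133 - (√(-6 - 7) - 67)² = -3133 - (√(-13) - 67)² = -3133 - (I*√13 - 67)² = -3133 - (-67 + I*√13)²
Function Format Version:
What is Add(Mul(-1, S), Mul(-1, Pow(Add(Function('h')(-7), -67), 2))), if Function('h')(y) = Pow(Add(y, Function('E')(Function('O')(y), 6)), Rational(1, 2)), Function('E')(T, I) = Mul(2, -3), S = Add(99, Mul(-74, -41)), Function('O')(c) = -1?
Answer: Add(-7609, Mul(134, I, Pow(13, Rational(1, 2)))) ≈ Add(-7609.0, Mul(483.14, I))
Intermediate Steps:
S = 3133 (S = Add(99, 3034) = 3133)
Function('E')(T, I) = -6
Function('h')(y) = Pow(Add(-6, y), Rational(1, 2)) (Function('h')(y) = Pow(Add(y, -6), Rational(1, 2)) = Pow(Add(-6, y), Rational(1, 2)))
Add(Mul(-1, S), Mul(-1, Pow(Add(Function('h')(-7), -67), 2))) = Add(Mul(-1, 3133), Mul(-1, Pow(Add(Pow(Add(-6, -7), Rational(1, 2)), -67), 2))) = Add(-3133, Mul(-1, Pow(Add(Pow(-13, Rational(1, 2)), -67), 2))) = Add(-3133, Mul(-1, Pow(Add(Mul(I, Pow(13, Rational(1, 2))), -67), 2))) = Add(-3133, Mul(-1, Pow(Add(-67, Mul(I, Pow(13, Rational(1, 2)))), 2)))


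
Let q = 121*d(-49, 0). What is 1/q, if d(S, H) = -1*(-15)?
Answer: 1/1815 ≈ 0.00055096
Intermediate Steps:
d(S, H) = 15
q = 1815 (q = 121*15 = 1815)
1/q = 1/1815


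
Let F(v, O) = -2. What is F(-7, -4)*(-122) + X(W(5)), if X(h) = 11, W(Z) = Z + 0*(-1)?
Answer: 255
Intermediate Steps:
W(Z) = Z (W(Z) = Z + 0 = Z)
F(-7, -4)*(-122) + X(W(5)) = -2*(-122) + 11 = 244 + 11 = 255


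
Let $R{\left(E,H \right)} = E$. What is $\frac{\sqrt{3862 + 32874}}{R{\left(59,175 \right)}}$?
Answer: $\frac{8 \sqrt{574}}{59} \approx 3.2486$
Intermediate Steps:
$\frac{\sqrt{3862 + 32874}}{R{\left(59,175 \right)}} = \frac{\sqrt{3862 + 32874}}{59} = \sqrt{36736} \cdot \frac{1}{59} = 8 \sqrt{574} \cdot \frac{1}{59} = \frac{8 \sqrt{574}}{59}$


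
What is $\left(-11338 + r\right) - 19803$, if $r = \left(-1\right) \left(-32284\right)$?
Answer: $1143$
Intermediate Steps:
$r = 32284$
$\left(-11338 + r\right) - 19803 = \left(-11338 + 32284\right) - 19803 = 20946 - 19803 = 1143$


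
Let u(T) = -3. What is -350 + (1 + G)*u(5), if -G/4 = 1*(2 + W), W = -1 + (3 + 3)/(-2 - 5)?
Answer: -2459/7 ≈ -351.29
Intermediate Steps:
W = -13/7 (W = -1 + 6/(-7) = -1 + 6*(-1/7) = -1 - 6/7 = -13/7 ≈ -1.8571)
G = -4/7 (G = -4*(2 - 13/7) = -4/7 ≈ -0.57143)
-350 + (1 + G)*u(5) = -350 + (1 - 4/7)*(-3) = -350 + (3/7)*(-3) = -350 - 9/7 = -2459/7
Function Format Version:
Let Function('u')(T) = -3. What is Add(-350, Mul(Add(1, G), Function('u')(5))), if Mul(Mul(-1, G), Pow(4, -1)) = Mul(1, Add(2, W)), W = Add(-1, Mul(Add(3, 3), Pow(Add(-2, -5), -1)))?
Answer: Rational(-2459, 7) ≈ -351.29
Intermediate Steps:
W = Rational(-13, 7) (W = Add(-1, Mul(6, Pow(-7, -1))) = Add(-1, Mul(6, Rational(-1, 7))) = Add(-1, Rational(-6, 7)) = Rational(-13, 7) ≈ -1.8571)
G = Rational(-4, 7) (G = Mul(-4, Mul(1, Add(2, Rational(-13, 7)))) = Mul(-4, Mul(1, Rational(1, 7))) = Mul(-4, Rational(1, 7)) = Rational(-4, 7) ≈ -0.57143)
Add(-350, Mul(Add(1, G), Function('u')(5))) = Add(-350, Mul(Add(1, Rational(-4, 7)), -3)) = Add(-350, Mul(Rational(3, 7), -3)) = Add(-350, Rational(-9, 7)) = Rational(-2459, 7)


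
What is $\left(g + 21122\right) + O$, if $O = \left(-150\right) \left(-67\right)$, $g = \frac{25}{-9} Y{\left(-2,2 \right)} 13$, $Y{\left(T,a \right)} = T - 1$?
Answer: $\frac{93841}{3} \approx 31280.0$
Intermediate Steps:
$Y{\left(T,a \right)} = -1 + T$
$g = \frac{325}{3}$ ($g = \frac{25}{-9} \left(-1 - 2\right) 13 = 25 \left(- \frac{1}{9}\right) \left(-3\right) 13 = \left(- \frac{25}{9}\right) \left(-3\right) 13 = \frac{25}{3} \cdot 13 = \frac{325}{3} \approx 108.33$)
$O = 10050$
$\left(g + 21122\right) + O = \left(\frac{325}{3} + 21122\right) + 10050 = \frac{63691}{3} + 10050 = \frac{93841}{3}$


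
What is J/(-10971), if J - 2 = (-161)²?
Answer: -8641/3657 ≈ -2.3629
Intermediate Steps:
J = 25923 (J = 2 + (-161)² = 2 + 25921 = 25923)
J/(-10971) = 25923/(-10971) = 25923*(-1/10971) = -8641/3657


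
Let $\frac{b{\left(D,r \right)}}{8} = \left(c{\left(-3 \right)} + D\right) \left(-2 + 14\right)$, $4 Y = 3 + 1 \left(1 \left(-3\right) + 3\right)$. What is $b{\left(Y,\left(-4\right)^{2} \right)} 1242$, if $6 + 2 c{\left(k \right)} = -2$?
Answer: $-387504$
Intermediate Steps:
$c{\left(k \right)} = -4$ ($c{\left(k \right)} = -3 + \frac{1}{2} \left(-2\right) = -3 - 1 = -4$)
$Y = \frac{3}{4}$ ($Y = \frac{3 + 1 \left(1 \left(-3\right) + 3\right)}{4} = \frac{3 + 1 \left(-3 + 3\right)}{4} = \frac{3 + 1 \cdot 0}{4} = \frac{3 + 0}{4} = \frac{1}{4} \cdot 3 = \frac{3}{4} \approx 0.75$)
$b{\left(D,r \right)} = -384 + 96 D$ ($b{\left(D,r \right)} = 8 \left(-4 + D\right) \left(-2 + 14\right) = 8 \left(-4 + D\right) 12 = 8 \left(-48 + 12 D\right) = -384 + 96 D$)
$b{\left(Y,\left(-4\right)^{2} \right)} 1242 = \left(-384 + 96 \cdot \frac{3}{4}\right) 1242 = \left(-384 + 72\right) 1242 = \left(-312\right) 1242 = -387504$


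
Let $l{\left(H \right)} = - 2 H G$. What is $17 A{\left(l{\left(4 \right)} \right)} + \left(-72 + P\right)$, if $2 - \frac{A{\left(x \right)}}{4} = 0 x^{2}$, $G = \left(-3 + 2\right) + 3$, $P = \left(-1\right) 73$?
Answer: $-9$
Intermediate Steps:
$P = -73$
$G = 2$ ($G = -1 + 3 = 2$)
$l{\left(H \right)} = - 4 H$ ($l{\left(H \right)} = - 2 H 2 = - 4 H$)
$A{\left(x \right)} = 8$ ($A{\left(x \right)} = 8 - 4 \cdot 0 x^{2} = 8 - 0 = 8 + 0 = 8$)
$17 A{\left(l{\left(4 \right)} \right)} + \left(-72 + P\right) = 17 \cdot 8 - 145 = 136 - 145 = -9$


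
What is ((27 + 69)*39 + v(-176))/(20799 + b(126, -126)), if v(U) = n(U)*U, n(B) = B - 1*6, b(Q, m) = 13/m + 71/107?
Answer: 482332032/280419673 ≈ 1.7200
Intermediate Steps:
b(Q, m) = 71/107 + 13/m (b(Q, m) = 13/m + 71*(1/107) = 13/m + 71/107 = 71/107 + 13/m)
n(B) = -6 + B (n(B) = B - 6 = -6 + B)
v(U) = U*(-6 + U) (v(U) = (-6 + U)*U = U*(-6 + U))
((27 + 69)*39 + v(-176))/(20799 + b(126, -126)) = ((27 + 69)*39 - 176*(-6 - 176))/(20799 + (71/107 + 13/(-126))) = (96*39 - 176*(-182))/(20799 + (71/107 + 13*(-1/126))) = (3744 + 32032)/(20799 + (71/107 - 13/126)) = 35776/(20799 + 7555/13482) = 35776/(280419673/13482) = 35776*(13482/280419673) = 482332032/280419673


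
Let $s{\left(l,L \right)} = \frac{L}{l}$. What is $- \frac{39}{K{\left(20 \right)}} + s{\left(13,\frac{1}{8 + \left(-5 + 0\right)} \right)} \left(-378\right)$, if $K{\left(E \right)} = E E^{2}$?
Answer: $- \frac{1008507}{104000} \approx -9.6972$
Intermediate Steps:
$K{\left(E \right)} = E^{3}$
$- \frac{39}{K{\left(20 \right)}} + s{\left(13,\frac{1}{8 + \left(-5 + 0\right)} \right)} \left(-378\right) = - \frac{39}{20^{3}} + \frac{1}{\left(8 + \left(-5 + 0\right)\right) 13} \left(-378\right) = - \frac{39}{8000} + \frac{1}{8 - 5} \cdot \frac{1}{13} \left(-378\right) = \left(-39\right) \frac{1}{8000} + \frac{1}{3} \cdot \frac{1}{13} \left(-378\right) = - \frac{39}{8000} + \frac{1}{3} \cdot \frac{1}{13} \left(-378\right) = - \frac{39}{8000} + \frac{1}{39} \left(-378\right) = - \frac{39}{8000} - \frac{126}{13} = - \frac{1008507}{104000}$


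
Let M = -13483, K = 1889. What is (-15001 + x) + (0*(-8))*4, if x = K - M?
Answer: 371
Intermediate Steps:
x = 15372 (x = 1889 - 1*(-13483) = 1889 + 13483 = 15372)
(-15001 + x) + (0*(-8))*4 = (-15001 + 15372) + (0*(-8))*4 = 371 + 0*4 = 371 + 0 = 371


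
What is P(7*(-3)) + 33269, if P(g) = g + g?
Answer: 33227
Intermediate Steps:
P(g) = 2*g
P(7*(-3)) + 33269 = 2*(7*(-3)) + 33269 = 2*(-21) + 33269 = -42 + 33269 = 33227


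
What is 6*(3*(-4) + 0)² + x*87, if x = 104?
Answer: 9912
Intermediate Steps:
6*(3*(-4) + 0)² + x*87 = 6*(3*(-4) + 0)² + 104*87 = 6*(-12 + 0)² + 9048 = 6*(-12)² + 9048 = 6*144 + 9048 = 864 + 9048 = 9912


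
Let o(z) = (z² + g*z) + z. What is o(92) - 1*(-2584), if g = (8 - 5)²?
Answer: 11968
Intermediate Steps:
g = 9 (g = 3² = 9)
o(z) = z² + 10*z (o(z) = (z² + 9*z) + z = z² + 10*z)
o(92) - 1*(-2584) = 92*(10 + 92) - 1*(-2584) = 92*102 + 2584 = 9384 + 2584 = 11968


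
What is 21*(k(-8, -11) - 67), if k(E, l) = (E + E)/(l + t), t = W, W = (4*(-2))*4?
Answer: -60165/43 ≈ -1399.2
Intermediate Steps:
W = -32 (W = -8*4 = -32)
t = -32
k(E, l) = 2*E/(-32 + l) (k(E, l) = (E + E)/(l - 32) = (2*E)/(-32 + l) = 2*E/(-32 + l))
21*(k(-8, -11) - 67) = 21*(2*(-8)/(-32 - 11) - 67) = 21*(2*(-8)/(-43) - 67) = 21*(2*(-8)*(-1/43) - 67) = 21*(16/43 - 67) = 21*(-2865/43) = -60165/43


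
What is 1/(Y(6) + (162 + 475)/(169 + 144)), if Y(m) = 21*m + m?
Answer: 313/41953 ≈ 0.0074607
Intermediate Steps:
Y(m) = 22*m
1/(Y(6) + (162 + 475)/(169 + 144)) = 1/(22*6 + (162 + 475)/(169 + 144)) = 1/(132 + 637/313) = 1/(41953/313) = 313/41953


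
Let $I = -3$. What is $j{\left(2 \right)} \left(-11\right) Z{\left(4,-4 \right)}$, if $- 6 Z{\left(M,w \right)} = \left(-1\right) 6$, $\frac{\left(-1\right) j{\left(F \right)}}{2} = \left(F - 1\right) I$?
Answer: $-66$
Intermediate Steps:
$j{\left(F \right)} = -6 + 6 F$ ($j{\left(F \right)} = - 2 \left(F - 1\right) \left(-3\right) = - 2 \left(-1 + F\right) \left(-3\right) = - 2 \left(3 - 3 F\right) = -6 + 6 F$)
$Z{\left(M,w \right)} = 1$ ($Z{\left(M,w \right)} = - \frac{\left(-1\right) 6}{6} = \left(- \frac{1}{6}\right) \left(-6\right) = 1$)
$j{\left(2 \right)} \left(-11\right) Z{\left(4,-4 \right)} = \left(-6 + 6 \cdot 2\right) \left(-11\right) 1 = \left(-6 + 12\right) \left(-11\right) 1 = 6 \left(-11\right) 1 = \left(-66\right) 1 = -66$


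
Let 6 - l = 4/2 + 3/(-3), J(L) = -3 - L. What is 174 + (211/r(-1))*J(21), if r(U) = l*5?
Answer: -714/25 ≈ -28.560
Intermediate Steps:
l = 5 (l = 6 - (4/2 + 3/(-3)) = 6 - (4*(1/2) + 3*(-1/3)) = 6 - (2 - 1) = 6 - 1*1 = 6 - 1 = 5)
r(U) = 25 (r(U) = 5*5 = 25)
174 + (211/r(-1))*J(21) = 174 + (211/25)*(-3 - 1*21) = 174 + (211*(1/25))*(-3 - 21) = 174 + (211/25)*(-24) = 174 - 5064/25 = -714/25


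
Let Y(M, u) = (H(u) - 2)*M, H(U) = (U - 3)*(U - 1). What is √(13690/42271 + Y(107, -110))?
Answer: 3*√266414945764573/42271 ≈ 1158.4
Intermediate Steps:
H(U) = (-1 + U)*(-3 + U) (H(U) = (-3 + U)*(-1 + U) = (-1 + U)*(-3 + U))
Y(M, u) = M*(1 + u² - 4*u) (Y(M, u) = ((3 + u² - 4*u) - 2)*M = (1 + u² - 4*u)*M = M*(1 + u² - 4*u))
√(13690/42271 + Y(107, -110)) = √(13690/42271 + 107*(1 + (-110)² - 4*(-110))) = √(13690*(1/42271) + 107*(1 + 12100 + 440)) = √(13690/42271 + 107*12541) = √(13690/42271 + 1341887) = √(56722919067/42271) = 3*√266414945764573/42271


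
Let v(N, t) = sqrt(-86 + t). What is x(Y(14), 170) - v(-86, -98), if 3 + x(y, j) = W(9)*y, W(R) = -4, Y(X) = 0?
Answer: -3 - 2*I*sqrt(46) ≈ -3.0 - 13.565*I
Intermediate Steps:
x(y, j) = -3 - 4*y
x(Y(14), 170) - v(-86, -98) = (-3 - 4*0) - sqrt(-86 - 98) = (-3 + 0) - sqrt(-184) = -3 - 2*I*sqrt(46)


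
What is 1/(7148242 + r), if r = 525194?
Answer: 1/7673436 ≈ 1.3032e-7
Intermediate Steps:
1/(7148242 + r) = 1/(7148242 + 525194) = 1/7673436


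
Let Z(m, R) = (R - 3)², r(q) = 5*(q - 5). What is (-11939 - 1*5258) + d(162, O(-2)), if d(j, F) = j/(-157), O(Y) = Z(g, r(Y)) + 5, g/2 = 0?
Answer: -2700091/157 ≈ -17198.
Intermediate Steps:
g = 0 (g = 2*0 = 0)
r(q) = -25 + 5*q (r(q) = 5*(-5 + q) = -25 + 5*q)
Z(m, R) = (-3 + R)²
O(Y) = 5 + (-28 + 5*Y)² (O(Y) = (-3 + (-25 + 5*Y))² + 5 = (-28 + 5*Y)² + 5 = 5 + (-28 + 5*Y)²)
d(j, F) = -j/157 (d(j, F) = j*(-1/157) = -j/157)
(-11939 - 1*5258) + d(162, O(-2)) = (-11939 - 1*5258) - 1/157*162 = (-11939 - 5258) - 162/157 = -17197 - 162/157 = -2700091/157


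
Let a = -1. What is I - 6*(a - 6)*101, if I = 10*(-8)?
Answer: 4162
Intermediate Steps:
I = -80
I - 6*(a - 6)*101 = -80 - 6*(-1 - 6)*101 = -80 - 6*(-7)*101 = -80 + 42*101 = -80 + 4242 = 4162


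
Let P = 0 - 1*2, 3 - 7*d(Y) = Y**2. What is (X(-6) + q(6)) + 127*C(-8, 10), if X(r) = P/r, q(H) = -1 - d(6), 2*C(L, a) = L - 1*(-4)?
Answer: -5249/21 ≈ -249.95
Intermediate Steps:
d(Y) = 3/7 - Y**2/7
P = -2 (P = 0 - 2 = -2)
C(L, a) = 2 + L/2 (C(L, a) = (L - 1*(-4))/2 = (L + 4)/2 = (4 + L)/2 = 2 + L/2)
q(H) = 26/7 (q(H) = -1 - (3/7 - 1/7*6**2) = -1 - (3/7 - 1/7*36) = -1 - (3/7 - 36/7) = -1 - 1*(-33/7) = -1 + 33/7 = 26/7)
X(r) = -2/r
(X(-6) + q(6)) + 127*C(-8, 10) = (-2/(-6) + 26/7) + 127*(2 + (1/2)*(-8)) = (-2*(-1/6) + 26/7) + 127*(2 - 4) = (1/3 + 26/7) + 127*(-2) = 85/21 - 254 = -5249/21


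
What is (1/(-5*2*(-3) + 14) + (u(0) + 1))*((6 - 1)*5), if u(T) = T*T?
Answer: 1125/44 ≈ 25.568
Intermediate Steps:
u(T) = T**2
(1/(-5*2*(-3) + 14) + (u(0) + 1))*((6 - 1)*5) = (1/(-5*2*(-3) + 14) + (0**2 + 1))*((6 - 1)*5) = (1/(-10*(-3) + 14) + (0 + 1))*(5*5) = (1/(30 + 14) + 1)*25 = (1/44 + 1)*25 = (45/44)*25 = 1125/44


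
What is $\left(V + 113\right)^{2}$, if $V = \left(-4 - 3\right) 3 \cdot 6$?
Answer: $169$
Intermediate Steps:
$V = -126$ ($V = \left(-7\right) 3 \cdot 6 = \left(-21\right) 6 = -126$)
$\left(V + 113\right)^{2} = \left(-126 + 113\right)^{2} = \left(-13\right)^{2} = 169$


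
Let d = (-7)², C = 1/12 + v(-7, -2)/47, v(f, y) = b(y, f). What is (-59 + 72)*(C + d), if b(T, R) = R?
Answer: 358787/564 ≈ 636.15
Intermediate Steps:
v(f, y) = f
C = -37/564 (C = 1/12 - 7/47 = -37/564 ≈ -0.065603)
d = 49
(-59 + 72)*(C + d) = (-59 + 72)*(-37/564 + 49) = 13*(27599/564) = 358787/564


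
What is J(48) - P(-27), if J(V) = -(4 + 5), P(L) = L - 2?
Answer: 20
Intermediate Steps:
P(L) = -2 + L
J(V) = -9 (J(V) = -1*9 = -9)
J(48) - P(-27) = -9 - (-2 - 27) = -9 - 1*(-29) = -9 + 29 = 20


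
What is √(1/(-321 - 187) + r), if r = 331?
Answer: 3*√2372741/254 ≈ 18.193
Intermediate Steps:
√(1/(-321 - 187) + r) = √(1/(-321 - 187) + 331) = √(1/(-508) + 331) = √(-1/508 + 331) = √(168147/508) = 3*√2372741/254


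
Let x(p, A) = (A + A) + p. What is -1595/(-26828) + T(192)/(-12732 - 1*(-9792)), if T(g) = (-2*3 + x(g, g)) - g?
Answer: -64901/938980 ≈ -0.069119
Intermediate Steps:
x(p, A) = p + 2*A (x(p, A) = 2*A + p = p + 2*A)
T(g) = -6 + 2*g (T(g) = (-2*3 + (g + 2*g)) - g = (-6 + 3*g) - g = -6 + 2*g)
-1595/(-26828) + T(192)/(-12732 - 1*(-9792)) = -1595/(-26828) + (-6 + 2*192)/(-12732 - 1*(-9792)) = -1595*(-1/26828) + (-6 + 384)/(-12732 + 9792) = 1595/26828 + 378/(-2940) = 1595/26828 + 378*(-1/2940) = 1595/26828 - 9/70 = -64901/938980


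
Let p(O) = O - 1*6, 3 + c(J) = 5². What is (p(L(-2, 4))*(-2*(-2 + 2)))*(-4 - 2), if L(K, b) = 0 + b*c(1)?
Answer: 0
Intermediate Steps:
c(J) = 22 (c(J) = -3 + 5² = -3 + 25 = 22)
L(K, b) = 22*b (L(K, b) = 0 + b*22 = 0 + 22*b = 22*b)
p(O) = -6 + O (p(O) = O - 6 = -6 + O)
(p(L(-2, 4))*(-2*(-2 + 2)))*(-4 - 2) = ((-6 + 22*4)*(-2*(-2 + 2)))*(-4 - 2) = ((-6 + 88)*(-2*0))*(-6) = (82*0)*(-6) = 0*(-6) = 0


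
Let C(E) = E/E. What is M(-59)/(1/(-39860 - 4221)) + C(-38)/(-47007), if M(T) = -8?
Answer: 16576924535/47007 ≈ 3.5265e+5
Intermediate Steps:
C(E) = 1
M(-59)/(1/(-39860 - 4221)) + C(-38)/(-47007) = -8/(1/(-39860 - 4221)) + 1/(-47007) = -8/(1/(-44081)) + 1*(-1/47007) = -8/(-1/44081) - 1/47007 = -8*(-44081) - 1/47007 = 352648 - 1/47007 = 16576924535/47007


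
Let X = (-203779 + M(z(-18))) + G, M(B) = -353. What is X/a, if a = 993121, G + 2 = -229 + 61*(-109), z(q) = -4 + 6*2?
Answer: -211012/993121 ≈ -0.21247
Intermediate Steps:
z(q) = 8 (z(q) = -4 + 12 = 8)
G = -6880 (G = -2 + (-229 + 61*(-109)) = -2 + (-229 - 6649) = -2 - 6878 = -6880)
X = -211012 (X = (-203779 - 353) - 6880 = -204132 - 6880 = -211012)
X/a = -211012/993121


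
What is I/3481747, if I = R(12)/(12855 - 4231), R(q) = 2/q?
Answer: 1/180159516768 ≈ 5.5506e-12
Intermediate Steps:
I = 1/51744 (I = (2/12)/(12855 - 4231) = (2*(1/12))/8624 = (⅙)*(1/8624) = 1/51744 ≈ 1.9326e-5)
I/3481747 = (1/51744)/3481747 = (1/51744)*(1/3481747) = 1/180159516768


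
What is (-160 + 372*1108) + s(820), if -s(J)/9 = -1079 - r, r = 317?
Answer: 424580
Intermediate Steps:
s(J) = 12564 (s(J) = -9*(-1079 - 1*317) = -9*(-1079 - 317) = -9*(-1396) = 12564)
(-160 + 372*1108) + s(820) = (-160 + 372*1108) + 12564 = (-160 + 412176) + 12564 = 412016 + 12564 = 424580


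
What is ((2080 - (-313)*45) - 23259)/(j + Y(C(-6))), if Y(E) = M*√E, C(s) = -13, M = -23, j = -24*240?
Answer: 40861440/33184477 - 163162*I*√13/33184477 ≈ 1.2313 - 0.017728*I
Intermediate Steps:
j = -5760
Y(E) = -23*√E
((2080 - (-313)*45) - 23259)/(j + Y(C(-6))) = ((2080 - (-313)*45) - 23259)/(-5760 - 23*I*√13) = ((2080 - 1*(-14085)) - 23259)/(-5760 - 23*I*√13) = ((2080 + 14085) - 23259)/(-5760 - 23*I*√13) = (16165 - 23259)/(-5760 - 23*I*√13) = -7094/(-5760 - 23*I*√13)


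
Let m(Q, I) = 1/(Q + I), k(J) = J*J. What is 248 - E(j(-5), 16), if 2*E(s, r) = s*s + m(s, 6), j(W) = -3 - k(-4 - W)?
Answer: 959/4 ≈ 239.75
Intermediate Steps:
k(J) = J²
j(W) = -3 - (-4 - W)²
m(Q, I) = 1/(I + Q)
E(s, r) = s²/2 + 1/(2*(6 + s)) (E(s, r) = (s*s + 1/(6 + s))/2 = (s² + 1/(6 + s))/2 = s²/2 + 1/(2*(6 + s)))
248 - E(j(-5), 16) = 248 - (1 + (-3 - (4 - 5)²)²*(6 + (-3 - (4 - 5)²)))/(2*(6 + (-3 - (4 - 5)²))) = 248 - (1 + (-3 - 1*(-1)²)²*(6 + (-3 - 1*(-1)²)))/(2*(6 + (-3 - 1*(-1)²))) = 248 - (1 + (-3 - 1*1)²*(6 + (-3 - 1*1)))/(2*(6 + (-3 - 1*1))) = 248 - (1 + (-3 - 1)²*(6 + (-3 - 1)))/(2*(6 + (-3 - 1))) = 248 - (1 + (-4)²*(6 - 4))/(2*(6 - 4)) = 248 - (1 + 16*2)/(2*2) = 248 - (1 + 32)/(2*2) = 248 - 33/(2*2) = 248 - 1*33/4 = 248 - 33/4 = 959/4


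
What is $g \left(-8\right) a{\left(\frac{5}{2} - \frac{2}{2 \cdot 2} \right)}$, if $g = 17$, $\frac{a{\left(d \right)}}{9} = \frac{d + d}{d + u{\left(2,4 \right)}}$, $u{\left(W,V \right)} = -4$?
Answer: $2448$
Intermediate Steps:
$a{\left(d \right)} = \frac{18 d}{-4 + d}$ ($a{\left(d \right)} = 9 \frac{d + d}{d - 4} = 9 \frac{2 d}{-4 + d} = \frac{18 d}{-4 + d}$)
$g \left(-8\right) a{\left(\frac{5}{2} - \frac{2}{2 \cdot 2} \right)} = 17 \left(-8\right) \frac{18 \left(\frac{5}{2} - \frac{2}{2 \cdot 2}\right)}{-4 + \left(\frac{5}{2} - \frac{2}{2 \cdot 2}\right)} = - 136 \frac{18 \left(5 \cdot \frac{1}{2} - \frac{2}{4}\right)}{-4 + \left(5 \cdot \frac{1}{2} - \frac{2}{4}\right)} = - 136 \frac{18 \left(\frac{5}{2} - \frac{1}{2}\right)}{-4 + \left(\frac{5}{2} - \frac{1}{2}\right)} = - 136 \cdot 18 \cdot 2 \frac{1}{-4 + 2} = - 136 \cdot 18 \cdot 2 \frac{1}{-2} = - 136 \cdot 18 \cdot 2 \left(- \frac{1}{2}\right) = \left(-136\right) \left(-18\right) = 2448$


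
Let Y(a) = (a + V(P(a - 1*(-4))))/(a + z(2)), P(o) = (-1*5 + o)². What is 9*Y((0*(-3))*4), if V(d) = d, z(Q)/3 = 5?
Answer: ⅗ ≈ 0.60000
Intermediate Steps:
P(o) = (-5 + o)²
z(Q) = 15 (z(Q) = 3*5 = 15)
Y(a) = (a + (-1 + a)²)/(15 + a) (Y(a) = (a + (-5 + (a - 1*(-4)))²)/(a + 15) = (a + (-5 + (a + 4))²)/(15 + a) = (a + (-5 + (4 + a))²)/(15 + a) = (a + (-1 + a)²)/(15 + a))
9*Y((0*(-3))*4) = 9*(((0*(-3))*4 + (-1 + (0*(-3))*4)²)/(15 + (0*(-3))*4)) = 9*((0*4 + (-1 + 0*4)²)/(15 + 0*4)) = 9*((0 + (-1 + 0)²)/(15 + 0)) = 9*((0 + (-1)²)/15) = 9*((0 + 1)/15) = 9*((1/15)*1) = 9*(1/15) = ⅗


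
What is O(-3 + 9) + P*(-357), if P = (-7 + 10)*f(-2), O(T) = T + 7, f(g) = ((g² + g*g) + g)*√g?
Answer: 13 - 6426*I*√2 ≈ 13.0 - 9087.7*I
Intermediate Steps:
f(g) = √g*(g + 2*g²) (f(g) = ((g² + g²) + g)*√g = (2*g² + g)*√g = (g + 2*g²)*√g = √g*(g + 2*g²))
O(T) = 7 + T
P = 18*I*√2 (P = (-7 + 10)*((-2)^(3/2)*(1 + 2*(-2))) = 3*((-2*I*√2)*(1 - 4)) = 3*(-2*I*√2*(-3)) = 3*(6*I*√2) = 18*I*√2 ≈ 25.456*I)
O(-3 + 9) + P*(-357) = (7 + (-3 + 9)) + (18*I*√2)*(-357) = (7 + 6) - 6426*I*√2 = 13 - 6426*I*√2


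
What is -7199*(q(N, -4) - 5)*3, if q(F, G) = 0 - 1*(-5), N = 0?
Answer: 0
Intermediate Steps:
q(F, G) = 5 (q(F, G) = 0 + 5 = 5)
-7199*(q(N, -4) - 5)*3 = -7199*(5 - 5)*3 = -0*3 = -7199*0 = 0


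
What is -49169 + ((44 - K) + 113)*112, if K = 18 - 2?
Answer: -33377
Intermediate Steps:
K = 16
-49169 + ((44 - K) + 113)*112 = -49169 + ((44 - 1*16) + 113)*112 = -49169 + ((44 - 16) + 113)*112 = -49169 + (28 + 113)*112 = -49169 + 141*112 = -49169 + 15792 = -33377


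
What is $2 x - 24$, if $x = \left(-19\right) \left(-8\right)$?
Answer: $280$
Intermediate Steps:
$x = 152$
$2 x - 24 = 2 \cdot 152 - 24 = 304 - 24 = 280$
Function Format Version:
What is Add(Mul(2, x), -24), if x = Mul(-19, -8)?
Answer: 280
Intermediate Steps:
x = 152
Add(Mul(2, x), -24) = Add(Mul(2, 152), -24) = Add(304, -24) = 280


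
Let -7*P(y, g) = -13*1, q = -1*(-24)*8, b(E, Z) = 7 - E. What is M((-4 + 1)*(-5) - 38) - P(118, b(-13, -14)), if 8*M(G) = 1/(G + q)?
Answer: -17569/9464 ≈ -1.8564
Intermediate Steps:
q = 192 (q = 24*8 = 192)
P(y, g) = 13/7 (P(y, g) = -(-13)/7 = -1/7*(-13) = 13/7)
M(G) = 1/(8*(192 + G)) (M(G) = 1/(8*(G + 192)) = 1/(8*(192 + G)))
M((-4 + 1)*(-5) - 38) - P(118, b(-13, -14)) = 1/(8*(192 + ((-4 + 1)*(-5) - 38))) - 1*13/7 = 1/(8*(192 + (-3*(-5) - 38))) - 13/7 = 1/(8*(192 + (15 - 38))) - 13/7 = 1/(8*(192 - 23)) - 13/7 = (1/8)/169 - 13/7 = (1/8)*(1/169) - 13/7 = 1/1352 - 13/7 = -17569/9464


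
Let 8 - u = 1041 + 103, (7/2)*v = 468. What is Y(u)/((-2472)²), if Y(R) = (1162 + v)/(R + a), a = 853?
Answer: -4535/6052731552 ≈ -7.4925e-7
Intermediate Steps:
v = 936/7 (v = (2/7)*468 = 936/7 ≈ 133.71)
u = -1136 (u = 8 - (1041 + 103) = 8 - 1*1144 = 8 - 1144 = -1136)
Y(R) = 9070/(7*(853 + R)) (Y(R) = (1162 + 936/7)/(R + 853) = 9070/(7*(853 + R)))
Y(u)/((-2472)²) = (9070/(7*(853 - 1136)))/((-2472)²) = ((9070/7)/(-283))/6110784 = ((9070/7)*(-1/283))*(1/6110784) = -9070/1981*1/6110784 = -4535/6052731552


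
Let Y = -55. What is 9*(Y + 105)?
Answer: 450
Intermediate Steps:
9*(Y + 105) = 9*(-55 + 105) = 9*50 = 450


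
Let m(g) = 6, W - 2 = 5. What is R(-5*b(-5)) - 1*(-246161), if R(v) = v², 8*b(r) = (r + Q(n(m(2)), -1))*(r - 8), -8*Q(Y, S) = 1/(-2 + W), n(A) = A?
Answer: 1015103225/4096 ≈ 2.4783e+5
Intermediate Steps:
W = 7 (W = 2 + 5 = 7)
Q(Y, S) = -1/40 (Q(Y, S) = -1/(8*(-2 + 7)) = -⅛/5 = -⅛*⅕ = -1/40)
b(r) = (-8 + r)*(-1/40 + r)/8 (b(r) = ((r - 1/40)*(r - 8))/8 = ((-1/40 + r)*(-8 + r))/8 = ((-8 + r)*(-1/40 + r))/8 = (-8 + r)*(-1/40 + r)/8)
R(-5*b(-5)) - 1*(-246161) = (-5*(1/40 - 321/320*(-5) + (⅛)*(-5)²))² - 1*(-246161) = (-5*(1/40 + 321/64 + (⅛)*25))² + 246161 = (-5*(1/40 + 321/64 + 25/8))² + 246161 = (-5*2613/320)² + 246161 = (-2613/64)² + 246161 = 6827769/4096 + 246161 = 1015103225/4096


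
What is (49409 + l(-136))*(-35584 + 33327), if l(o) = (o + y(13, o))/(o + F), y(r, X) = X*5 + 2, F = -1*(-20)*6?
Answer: -893047503/8 ≈ -1.1163e+8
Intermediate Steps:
F = 120 (F = 20*6 = 120)
y(r, X) = 2 + 5*X (y(r, X) = 5*X + 2 = 2 + 5*X)
l(o) = (2 + 6*o)/(120 + o) (l(o) = (o + (2 + 5*o))/(o + 120) = (2 + 6*o)/(120 + o))
(49409 + l(-136))*(-35584 + 33327) = (49409 + 2*(1 + 3*(-136))/(120 - 136))*(-35584 + 33327) = (49409 + 2*(1 - 408)/(-16))*(-2257) = (49409 + 2*(-1/16)*(-407))*(-2257) = (49409 + 407/8)*(-2257) = (395679/8)*(-2257) = -893047503/8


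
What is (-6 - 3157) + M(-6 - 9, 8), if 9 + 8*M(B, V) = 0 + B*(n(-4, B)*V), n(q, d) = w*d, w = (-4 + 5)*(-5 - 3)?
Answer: -39713/8 ≈ -4964.1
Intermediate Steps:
w = -8 (w = 1*(-8) = -8)
n(q, d) = -8*d
M(B, V) = -9/8 - V*B² (M(B, V) = -9/8 + (0 + B*((-8*B)*V))/8 = -9/8 + (0 + B*(-8*B*V))/8 = -9/8 + (0 - 8*V*B²)/8 = -9/8 + (-8*V*B²)/8 = -9/8 - V*B²)
(-6 - 3157) + M(-6 - 9, 8) = (-6 - 3157) + (-9/8 - 1*8*(-6 - 9)²) = -3163 + (-9/8 - 1*8*(-15)²) = -3163 + (-9/8 - 1*8*225) = -3163 + (-9/8 - 1800) = -3163 - 14409/8 = -39713/8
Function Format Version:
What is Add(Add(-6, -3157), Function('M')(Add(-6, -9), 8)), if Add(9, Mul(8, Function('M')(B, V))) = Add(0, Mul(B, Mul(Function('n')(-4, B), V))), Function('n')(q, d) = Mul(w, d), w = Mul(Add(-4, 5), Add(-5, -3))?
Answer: Rational(-39713, 8) ≈ -4964.1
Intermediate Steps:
w = -8 (w = Mul(1, -8) = -8)
Function('n')(q, d) = Mul(-8, d)
Function('M')(B, V) = Add(Rational(-9, 8), Mul(-1, V, Pow(B, 2))) (Function('M')(B, V) = Add(Rational(-9, 8), Mul(Rational(1, 8), Add(0, Mul(B, Mul(Mul(-8, B), V))))) = Add(Rational(-9, 8), Mul(Rational(1, 8), Add(0, Mul(B, Mul(-8, B, V))))) = Add(Rational(-9, 8), Mul(Rational(1, 8), Add(0, Mul(-8, V, Pow(B, 2))))) = Add(Rational(-9, 8), Mul(Rational(1, 8), Mul(-8, V, Pow(B, 2)))) = Add(Rational(-9, 8), Mul(-1, V, Pow(B, 2))))
Add(Add(-6, -3157), Function('M')(Add(-6, -9), 8)) = Add(Add(-6, -3157), Add(Rational(-9, 8), Mul(-1, 8, Pow(Add(-6, -9), 2)))) = Add(-3163, Add(Rational(-9, 8), Mul(-1, 8, Pow(-15, 2)))) = Add(-3163, Add(Rational(-9, 8), Mul(-1, 8, 225))) = Add(-3163, Add(Rational(-9, 8), -1800)) = Add(-3163, Rational(-14409, 8)) = Rational(-39713, 8)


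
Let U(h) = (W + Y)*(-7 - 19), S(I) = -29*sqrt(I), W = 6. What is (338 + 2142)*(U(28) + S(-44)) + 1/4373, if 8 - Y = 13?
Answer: -281971039/4373 - 143840*I*sqrt(11) ≈ -64480.0 - 4.7706e+5*I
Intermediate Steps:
Y = -5 (Y = 8 - 1*13 = 8 - 13 = -5)
U(h) = -26 (U(h) = (6 - 5)*(-7 - 19) = 1*(-26) = -26)
(338 + 2142)*(U(28) + S(-44)) + 1/4373 = (338 + 2142)*(-26 - 58*I*sqrt(11)) + 1/4373 = 2480*(-26 - 58*I*sqrt(11)) + 1/4373 = (-64480 - 143840*I*sqrt(11)) + 1/4373 = -281971039/4373 - 143840*I*sqrt(11)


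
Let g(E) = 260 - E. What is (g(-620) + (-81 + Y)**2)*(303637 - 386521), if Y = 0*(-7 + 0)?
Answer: -616739844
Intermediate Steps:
Y = 0 (Y = 0*(-7) = 0)
(g(-620) + (-81 + Y)**2)*(303637 - 386521) = ((260 - 1*(-620)) + (-81 + 0)**2)*(303637 - 386521) = ((260 + 620) + (-81)**2)*(-82884) = (880 + 6561)*(-82884) = 7441*(-82884) = -616739844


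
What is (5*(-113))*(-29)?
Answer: 16385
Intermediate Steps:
(5*(-113))*(-29) = -565*(-29) = 16385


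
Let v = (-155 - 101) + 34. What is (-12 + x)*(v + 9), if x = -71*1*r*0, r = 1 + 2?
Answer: 2556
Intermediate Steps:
r = 3
v = -222 (v = -256 + 34 = -222)
x = 0 (x = -71*1*3*0 = -213*0 = -71*0 = 0)
(-12 + x)*(v + 9) = (-12 + 0)*(-222 + 9) = -12*(-213) = 2556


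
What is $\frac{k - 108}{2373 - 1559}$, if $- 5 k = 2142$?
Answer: $- \frac{1341}{2035} \approx -0.65897$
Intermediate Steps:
$k = - \frac{2142}{5}$ ($k = \left(- \frac{1}{5}\right) 2142 = - \frac{2142}{5} \approx -428.4$)
$\frac{k - 108}{2373 - 1559} = \frac{- \frac{2142}{5} - 108}{2373 - 1559} = - \frac{2682}{5 \cdot 814} = \left(- \frac{2682}{5}\right) \frac{1}{814} = - \frac{1341}{2035}$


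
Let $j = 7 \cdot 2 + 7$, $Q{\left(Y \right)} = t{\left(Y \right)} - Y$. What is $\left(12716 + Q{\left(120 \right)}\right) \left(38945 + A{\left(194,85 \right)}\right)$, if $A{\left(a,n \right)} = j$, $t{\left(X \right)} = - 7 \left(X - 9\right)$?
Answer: $460539154$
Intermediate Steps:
$t{\left(X \right)} = 63 - 7 X$ ($t{\left(X \right)} = - 7 \left(-9 + X\right) = 63 - 7 X$)
$Q{\left(Y \right)} = 63 - 8 Y$ ($Q{\left(Y \right)} = \left(63 - 7 Y\right) - Y = 63 - 8 Y$)
$j = 21$ ($j = 14 + 7 = 21$)
$A{\left(a,n \right)} = 21$
$\left(12716 + Q{\left(120 \right)}\right) \left(38945 + A{\left(194,85 \right)}\right) = \left(12716 + \left(63 - 960\right)\right) \left(38945 + 21\right) = \left(12716 + \left(63 - 960\right)\right) 38966 = \left(12716 - 897\right) 38966 = 11819 \cdot 38966 = 460539154$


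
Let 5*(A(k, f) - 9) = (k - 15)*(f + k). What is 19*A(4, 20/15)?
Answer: -779/15 ≈ -51.933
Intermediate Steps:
A(k, f) = 9 + (-15 + k)*(f + k)/5 (A(k, f) = 9 + ((k - 15)*(f + k))/5 = 9 + ((-15 + k)*(f + k))/5 = 9 + (-15 + k)*(f + k)/5)
19*A(4, 20/15) = 19*(9 - 60/15 - 3*4 + (1/5)*4**2 + (1/5)*(20/15)*4) = 19*(9 - 60/15 - 12 + (1/5)*16 + (1/5)*(20*(1/15))*4) = 19*(9 - 3*4/3 - 12 + 16/5 + (1/5)*(4/3)*4) = 19*(9 - 4 - 12 + 16/5 + 16/15) = 19*(-41/15) = -779/15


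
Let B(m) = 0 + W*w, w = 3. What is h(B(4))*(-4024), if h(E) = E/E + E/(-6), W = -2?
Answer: -8048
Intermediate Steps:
B(m) = -6 (B(m) = 0 - 2*3 = 0 - 6 = -6)
h(E) = 1 - E/6 (h(E) = 1 + E*(-1/6) = 1 - E/6)
h(B(4))*(-4024) = (1 - 1/6*(-6))*(-4024) = (1 + 1)*(-4024) = 2*(-4024) = -8048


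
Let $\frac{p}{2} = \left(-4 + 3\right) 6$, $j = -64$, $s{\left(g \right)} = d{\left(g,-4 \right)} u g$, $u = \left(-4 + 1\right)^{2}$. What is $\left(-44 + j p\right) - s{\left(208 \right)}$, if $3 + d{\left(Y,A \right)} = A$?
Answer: $13828$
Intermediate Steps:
$d{\left(Y,A \right)} = -3 + A$
$u = 9$ ($u = \left(-3\right)^{2} = 9$)
$s{\left(g \right)} = - 63 g$ ($s{\left(g \right)} = \left(-3 - 4\right) 9 g = \left(-7\right) 9 g = - 63 g$)
$p = -12$ ($p = 2 \left(-4 + 3\right) 6 = 2 \left(\left(-1\right) 6\right) = 2 \left(-6\right) = -12$)
$\left(-44 + j p\right) - s{\left(208 \right)} = \left(-44 - -768\right) - \left(-63\right) 208 = \left(-44 + 768\right) - -13104 = 724 + 13104 = 13828$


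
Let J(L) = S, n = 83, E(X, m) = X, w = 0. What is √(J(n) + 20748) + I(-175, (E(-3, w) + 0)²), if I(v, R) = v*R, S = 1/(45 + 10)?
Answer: -1575 + √62762755/55 ≈ -1431.0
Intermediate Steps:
S = 1/55 ≈ 0.018182
J(L) = 1/55
I(v, R) = R*v
√(J(n) + 20748) + I(-175, (E(-3, w) + 0)²) = √(1/55 + 20748) + (-3 + 0)²*(-175) = √(1141141/55) + (-3)²*(-175) = √62762755/55 + 9*(-175) = √62762755/55 - 1575 = -1575 + √62762755/55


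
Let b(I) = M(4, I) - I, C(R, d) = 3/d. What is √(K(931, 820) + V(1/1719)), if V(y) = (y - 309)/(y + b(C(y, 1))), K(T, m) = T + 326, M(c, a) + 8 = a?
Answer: √244990249927/13751 ≈ 35.995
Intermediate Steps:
M(c, a) = -8 + a
K(T, m) = 326 + T
b(I) = -8 (b(I) = (-8 + I) - I = -8)
V(y) = (-309 + y)/(-8 + y) (V(y) = (y - 309)/(y - 8) = (-309 + y)/(-8 + y))
√(K(931, 820) + V(1/1719)) = √((326 + 931) + (-309 + 1/1719)/(-8 + 1/1719)) = √(1257 + (-309 + 1/1719)/(-8 + 1/1719)) = √(1257 - 531170/1719/(-13751/1719)) = √(1257 - 1719/13751*(-531170/1719)) = √(1257 + 531170/13751) = √(17816177/13751) = √244990249927/13751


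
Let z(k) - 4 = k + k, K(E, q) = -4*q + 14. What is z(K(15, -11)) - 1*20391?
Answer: -20271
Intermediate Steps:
K(E, q) = 14 - 4*q
z(k) = 4 + 2*k (z(k) = 4 + (k + k) = 4 + 2*k)
z(K(15, -11)) - 1*20391 = (4 + 2*(14 - 4*(-11))) - 1*20391 = (4 + 2*(14 + 44)) - 20391 = (4 + 2*58) - 20391 = (4 + 116) - 20391 = 120 - 20391 = -20271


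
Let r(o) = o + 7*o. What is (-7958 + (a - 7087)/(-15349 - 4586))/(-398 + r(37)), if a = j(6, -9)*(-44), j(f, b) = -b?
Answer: 158635247/2033370 ≈ 78.016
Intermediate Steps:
r(o) = 8*o
a = -396 (a = -1*(-9)*(-44) = 9*(-44) = -396)
(-7958 + (a - 7087)/(-15349 - 4586))/(-398 + r(37)) = (-7958 + (-396 - 7087)/(-15349 - 4586))/(-398 + 8*37) = (-7958 - 7483/(-19935))/(-398 + 296) = (-7958 - 7483*(-1/19935))/(-102) = (-7958 + 7483/19935)*(-1/102) = -158635247/19935*(-1/102) = 158635247/2033370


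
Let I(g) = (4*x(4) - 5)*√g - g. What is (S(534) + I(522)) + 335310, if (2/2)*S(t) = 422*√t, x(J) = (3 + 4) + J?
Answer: 334788 + 117*√58 + 422*√534 ≈ 3.4543e+5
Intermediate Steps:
x(J) = 7 + J
S(t) = 422*√t
I(g) = -g + 39*√g (I(g) = (4*(7 + 4) - 5)*√g - g = (4*11 - 5)*√g - g = (44 - 5)*√g - g = 39*√g - g = -g + 39*√g)
(S(534) + I(522)) + 335310 = (422*√534 + (-1*522 + 39*√522)) + 335310 = (422*√534 + (-522 + 39*(3*√58))) + 335310 = (422*√534 + (-522 + 117*√58)) + 335310 = (-522 + 117*√58 + 422*√534) + 335310 = 334788 + 117*√58 + 422*√534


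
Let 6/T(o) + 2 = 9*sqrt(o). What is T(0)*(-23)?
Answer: 69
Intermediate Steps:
T(o) = 6/(-2 + 9*sqrt(o))
T(0)*(-23) = (6/(-2 + 9*sqrt(0)))*(-23) = (6/(-2 + 9*0))*(-23) = (6/(-2 + 0))*(-23) = (6/(-2))*(-23) = (6*(-1/2))*(-23) = -3*(-23) = 69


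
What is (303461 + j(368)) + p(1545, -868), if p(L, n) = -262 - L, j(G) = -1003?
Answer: 300651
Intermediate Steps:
(303461 + j(368)) + p(1545, -868) = (303461 - 1003) + (-262 - 1*1545) = 302458 + (-262 - 1545) = 302458 - 1807 = 300651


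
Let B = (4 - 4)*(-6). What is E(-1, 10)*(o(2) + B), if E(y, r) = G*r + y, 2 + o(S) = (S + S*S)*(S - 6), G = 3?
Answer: -754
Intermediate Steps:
o(S) = -2 + (-6 + S)*(S + S²) (o(S) = -2 + (S + S*S)*(S - 6) = -2 + (S + S²)*(-6 + S) = -2 + (-6 + S)*(S + S²))
E(y, r) = y + 3*r (E(y, r) = 3*r + y = y + 3*r)
B = 0 (B = 0*(-6) = 0)
E(-1, 10)*(o(2) + B) = (-1 + 3*10)*((-2 + 2³ - 6*2 - 5*2²) + 0) = (-1 + 30)*((-2 + 8 - 12 - 5*4) + 0) = 29*((-2 + 8 - 12 - 20) + 0) = 29*(-26 + 0) = 29*(-26) = -754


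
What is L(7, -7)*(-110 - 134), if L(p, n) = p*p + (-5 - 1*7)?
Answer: -9028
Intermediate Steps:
L(p, n) = -12 + p² (L(p, n) = p² + (-5 - 7) = p² - 12 = -12 + p²)
L(7, -7)*(-110 - 134) = (-12 + 7²)*(-110 - 134) = (-12 + 49)*(-244) = 37*(-244) = -9028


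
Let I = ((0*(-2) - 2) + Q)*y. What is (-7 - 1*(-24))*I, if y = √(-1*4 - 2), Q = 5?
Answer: 51*I*√6 ≈ 124.92*I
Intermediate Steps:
y = I*√6 (y = √(-4 - 2) = √(-6) = I*√6 ≈ 2.4495*I)
I = 3*I*√6 (I = ((0*(-2) - 2) + 5)*(I*√6) = ((0 - 2) + 5)*(I*√6) = (-2 + 5)*(I*√6) = 3*(I*√6) = 3*I*√6 ≈ 7.3485*I)
(-7 - 1*(-24))*I = (-7 - 1*(-24))*(3*I*√6) = (-7 + 24)*(3*I*√6) = 17*(3*I*√6) = 51*I*√6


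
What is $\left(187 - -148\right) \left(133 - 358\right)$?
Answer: $-75375$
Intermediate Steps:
$\left(187 - -148\right) \left(133 - 358\right) = \left(187 + 148\right) \left(-225\right) = 335 \left(-225\right) = -75375$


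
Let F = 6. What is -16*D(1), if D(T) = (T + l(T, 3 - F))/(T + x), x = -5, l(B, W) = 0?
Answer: 4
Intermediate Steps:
D(T) = T/(-5 + T) (D(T) = (T + 0)/(T - 5) = T/(-5 + T))
-16*D(1) = -16/(-5 + 1) = -16/(-4) = -16*(-1)/4 = -16*(-¼) = 4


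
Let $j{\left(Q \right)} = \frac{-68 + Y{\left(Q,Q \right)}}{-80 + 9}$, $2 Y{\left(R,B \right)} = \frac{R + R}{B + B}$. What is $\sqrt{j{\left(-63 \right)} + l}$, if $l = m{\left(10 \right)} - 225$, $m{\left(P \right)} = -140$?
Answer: $\frac{7 i \sqrt{149810}}{142} \approx 19.08 i$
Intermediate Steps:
$Y{\left(R,B \right)} = \frac{R}{2 B}$ ($Y{\left(R,B \right)} = \frac{\left(R + R\right) \frac{1}{B + B}}{2} = \frac{2 R \frac{1}{2 B}}{2} = \frac{R \frac{1}{B}}{2} = \frac{R}{2 B}$)
$j{\left(Q \right)} = \frac{135}{142}$ ($j{\left(Q \right)} = \frac{-68 + \frac{Q}{2 Q}}{-80 + 9} = \frac{-68 + \frac{1}{2}}{-71} = \left(- \frac{135}{2}\right) \left(- \frac{1}{71}\right) = \frac{135}{142}$)
$l = -365$ ($l = -140 - 225 = -365$)
$\sqrt{j{\left(-63 \right)} + l} = \sqrt{\frac{135}{142} - 365} = \sqrt{- \frac{51695}{142}} = \frac{7 i \sqrt{149810}}{142}$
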